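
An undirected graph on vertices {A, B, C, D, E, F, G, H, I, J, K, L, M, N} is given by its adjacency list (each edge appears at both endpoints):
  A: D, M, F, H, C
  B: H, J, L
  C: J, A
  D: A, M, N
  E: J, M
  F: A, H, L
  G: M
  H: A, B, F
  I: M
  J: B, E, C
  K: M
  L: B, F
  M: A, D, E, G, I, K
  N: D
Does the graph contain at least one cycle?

Yes

The graph has 14 vertices, 18 edges, and 1 connected component.
One cycle is A-M-D-A.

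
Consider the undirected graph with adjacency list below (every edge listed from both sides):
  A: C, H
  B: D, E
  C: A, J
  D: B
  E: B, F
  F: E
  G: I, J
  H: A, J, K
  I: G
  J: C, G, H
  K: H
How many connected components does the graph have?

2

Component: {B, D, E, F}
Component: {A, C, G, H, I, J, K}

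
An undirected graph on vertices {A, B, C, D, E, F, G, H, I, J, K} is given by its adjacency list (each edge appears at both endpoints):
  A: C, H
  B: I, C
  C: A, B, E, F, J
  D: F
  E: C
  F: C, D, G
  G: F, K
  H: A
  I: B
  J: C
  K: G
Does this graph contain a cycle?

|V| = 11, |E| = 10, number of components = 1.
Since 10 = 11 - 1, the graph is a forest and contains no cycle.

No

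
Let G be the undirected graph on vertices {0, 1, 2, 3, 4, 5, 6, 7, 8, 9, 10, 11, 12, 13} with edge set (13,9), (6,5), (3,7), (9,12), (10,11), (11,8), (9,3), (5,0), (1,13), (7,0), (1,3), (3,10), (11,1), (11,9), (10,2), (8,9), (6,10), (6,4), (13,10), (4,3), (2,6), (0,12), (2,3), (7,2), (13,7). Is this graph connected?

Yes

Starting from 0 and exploring outward reaches every vertex (0, 7, 12, 5, 2, 13, 3, 9, 6, 10, 1, 4, 8, 11); the graph is connected.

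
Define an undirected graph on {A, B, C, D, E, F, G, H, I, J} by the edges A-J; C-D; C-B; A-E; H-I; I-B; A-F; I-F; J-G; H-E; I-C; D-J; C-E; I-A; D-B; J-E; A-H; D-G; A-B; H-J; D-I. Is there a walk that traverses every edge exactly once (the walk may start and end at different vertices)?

Yes

Degrees: A:6, B:4, C:4, D:5, E:4, F:2, G:2, H:4, I:6, J:5
Odd-degree vertices: D, J (2 total).
With 2 odd-degree vertices and all edges in one connected piece, an Eulerian trail exists (from D to J).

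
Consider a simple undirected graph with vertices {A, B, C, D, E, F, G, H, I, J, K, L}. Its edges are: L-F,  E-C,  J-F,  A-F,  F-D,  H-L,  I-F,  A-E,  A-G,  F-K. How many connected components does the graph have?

2

Component: {B}
Component: {A, C, D, E, F, G, H, I, J, K, L}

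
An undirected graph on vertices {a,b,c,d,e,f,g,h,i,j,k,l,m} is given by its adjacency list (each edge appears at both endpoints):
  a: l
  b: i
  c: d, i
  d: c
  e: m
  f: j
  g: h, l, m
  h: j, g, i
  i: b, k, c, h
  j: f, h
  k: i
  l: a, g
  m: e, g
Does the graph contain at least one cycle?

No

|V| = 13, |E| = 12, number of components = 1.
Since 12 = 13 - 1, the graph is a forest and contains no cycle.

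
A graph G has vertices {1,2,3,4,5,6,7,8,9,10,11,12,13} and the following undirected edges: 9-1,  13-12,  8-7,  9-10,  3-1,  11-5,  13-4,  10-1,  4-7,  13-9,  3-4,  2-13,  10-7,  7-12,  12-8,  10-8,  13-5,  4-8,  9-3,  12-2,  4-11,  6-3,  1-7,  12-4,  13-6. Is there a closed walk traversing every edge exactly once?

Degrees: 1:4, 2:2, 3:4, 4:6, 5:2, 6:2, 7:5, 8:4, 9:4, 10:4, 11:2, 12:5, 13:6
7, 12 have odd degree; an Eulerian circuit needs every degree to be even, so none exists.

No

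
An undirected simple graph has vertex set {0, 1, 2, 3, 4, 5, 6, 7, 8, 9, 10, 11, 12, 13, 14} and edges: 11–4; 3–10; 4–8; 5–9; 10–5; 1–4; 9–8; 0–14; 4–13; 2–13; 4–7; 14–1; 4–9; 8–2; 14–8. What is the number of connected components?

3

Component: {6}
Component: {12}
Component: {0, 1, 2, 3, 4, 5, 7, 8, 9, 10, 11, 13, 14}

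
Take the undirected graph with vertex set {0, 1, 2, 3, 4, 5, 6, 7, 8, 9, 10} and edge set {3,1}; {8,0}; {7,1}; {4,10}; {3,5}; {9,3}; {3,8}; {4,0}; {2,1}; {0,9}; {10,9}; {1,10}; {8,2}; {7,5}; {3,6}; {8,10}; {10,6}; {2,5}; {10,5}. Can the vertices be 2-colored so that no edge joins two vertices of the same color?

Yes

A valid 2-coloring puts {1, 4, 5, 6, 8, 9} on one side and {0, 2, 3, 7, 10} on the other; every edge crosses between the two sides.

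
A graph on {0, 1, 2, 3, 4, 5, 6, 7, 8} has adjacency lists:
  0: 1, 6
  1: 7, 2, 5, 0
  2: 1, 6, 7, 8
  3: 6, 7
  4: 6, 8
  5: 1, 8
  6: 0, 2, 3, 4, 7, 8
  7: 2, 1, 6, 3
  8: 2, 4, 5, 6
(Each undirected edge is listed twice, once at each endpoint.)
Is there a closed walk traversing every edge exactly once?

Degrees: 0:2, 1:4, 2:4, 3:2, 4:2, 5:2, 6:6, 7:4, 8:4
All degrees are even and the non-isolated vertices are connected — an Eulerian circuit exists.

Yes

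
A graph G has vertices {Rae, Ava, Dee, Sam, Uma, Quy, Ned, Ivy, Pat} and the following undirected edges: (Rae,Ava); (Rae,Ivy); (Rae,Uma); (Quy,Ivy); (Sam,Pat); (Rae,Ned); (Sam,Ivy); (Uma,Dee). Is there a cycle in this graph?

No

The graph has 9 vertices, 8 edges, and 1 connected component.
Since 8 = 9 - 1, the graph is a forest and contains no cycle.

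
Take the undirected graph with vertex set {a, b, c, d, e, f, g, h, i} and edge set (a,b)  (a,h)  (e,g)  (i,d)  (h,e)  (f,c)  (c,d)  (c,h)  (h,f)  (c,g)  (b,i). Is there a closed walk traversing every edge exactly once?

Yes

Degrees: a:2, b:2, c:4, d:2, e:2, f:2, g:2, h:4, i:2
Every vertex has even degree and the edges form a single connected piece, so an Eulerian circuit exists.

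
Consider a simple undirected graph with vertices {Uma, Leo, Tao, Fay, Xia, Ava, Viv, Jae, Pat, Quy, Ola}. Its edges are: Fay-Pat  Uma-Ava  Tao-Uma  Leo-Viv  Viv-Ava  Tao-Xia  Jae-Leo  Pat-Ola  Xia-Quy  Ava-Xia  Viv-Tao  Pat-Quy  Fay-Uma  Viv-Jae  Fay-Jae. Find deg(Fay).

Neighbors of Fay: Uma, Jae, Pat.

3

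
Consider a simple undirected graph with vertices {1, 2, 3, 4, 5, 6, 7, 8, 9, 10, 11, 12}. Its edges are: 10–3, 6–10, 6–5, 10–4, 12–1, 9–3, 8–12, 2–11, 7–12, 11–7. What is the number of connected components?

Component: {1, 2, 7, 8, 11, 12}
Component: {3, 4, 5, 6, 9, 10}

2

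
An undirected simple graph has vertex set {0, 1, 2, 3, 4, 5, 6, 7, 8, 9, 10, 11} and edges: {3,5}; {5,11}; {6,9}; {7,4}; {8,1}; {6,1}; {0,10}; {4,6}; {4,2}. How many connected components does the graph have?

Component: {0, 10}
Component: {3, 5, 11}
Component: {1, 2, 4, 6, 7, 8, 9}

3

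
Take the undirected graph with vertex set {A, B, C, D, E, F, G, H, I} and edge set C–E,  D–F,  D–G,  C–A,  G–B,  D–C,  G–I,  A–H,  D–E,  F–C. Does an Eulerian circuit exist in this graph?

No

Degrees: A:2, B:1, C:4, D:4, E:2, F:2, G:3, H:1, I:1
B, G, H, I have odd degree; an Eulerian circuit needs every degree to be even, so none exists.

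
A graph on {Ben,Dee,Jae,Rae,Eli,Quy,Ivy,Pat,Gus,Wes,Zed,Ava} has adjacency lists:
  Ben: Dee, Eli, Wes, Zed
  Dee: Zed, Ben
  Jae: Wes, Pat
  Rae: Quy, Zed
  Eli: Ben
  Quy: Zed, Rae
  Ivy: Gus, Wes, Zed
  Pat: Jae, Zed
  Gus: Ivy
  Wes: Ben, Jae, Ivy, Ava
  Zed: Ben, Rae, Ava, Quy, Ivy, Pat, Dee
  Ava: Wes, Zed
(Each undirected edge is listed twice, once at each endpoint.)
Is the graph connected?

Yes

Starting from Ben and exploring outward reaches every vertex (Ben, Zed, Eli, Dee, Wes, Ivy, Quy, Rae, Pat, Ava, Jae, Gus); the graph is connected.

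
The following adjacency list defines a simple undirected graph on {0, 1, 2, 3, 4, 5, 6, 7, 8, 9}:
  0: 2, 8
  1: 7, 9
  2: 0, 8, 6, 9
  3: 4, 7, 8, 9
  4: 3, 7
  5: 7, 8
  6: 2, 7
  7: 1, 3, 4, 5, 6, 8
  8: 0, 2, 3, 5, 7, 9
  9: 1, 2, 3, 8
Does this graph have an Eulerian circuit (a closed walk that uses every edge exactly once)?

Degrees: 0:2, 1:2, 2:4, 3:4, 4:2, 5:2, 6:2, 7:6, 8:6, 9:4
Every vertex has even degree and the edges form a single connected piece, so an Eulerian circuit exists.

Yes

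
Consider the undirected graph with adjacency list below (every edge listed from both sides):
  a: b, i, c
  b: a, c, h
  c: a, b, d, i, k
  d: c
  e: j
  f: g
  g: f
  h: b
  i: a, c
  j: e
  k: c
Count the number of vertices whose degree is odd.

10

Degrees: a:3, b:3, c:5, d:1, e:1, f:1, g:1, h:1, i:2, j:1, k:1
Odd-degree vertices: a, b, c, d, e, f, g, h, j, k.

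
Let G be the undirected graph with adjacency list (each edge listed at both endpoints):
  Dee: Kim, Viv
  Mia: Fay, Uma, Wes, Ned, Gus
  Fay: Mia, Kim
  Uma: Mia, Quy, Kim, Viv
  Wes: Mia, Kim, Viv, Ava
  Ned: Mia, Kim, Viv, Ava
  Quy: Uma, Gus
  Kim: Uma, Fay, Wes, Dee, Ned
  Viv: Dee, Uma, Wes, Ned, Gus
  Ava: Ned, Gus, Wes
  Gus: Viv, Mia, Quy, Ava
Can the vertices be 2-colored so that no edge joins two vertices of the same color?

Yes

Partition the vertices as {Mia, Quy, Kim, Viv, Ava} vs {Dee, Fay, Uma, Wes, Ned, Gus}. Each listed edge has one endpoint in each part, so the graph is bipartite.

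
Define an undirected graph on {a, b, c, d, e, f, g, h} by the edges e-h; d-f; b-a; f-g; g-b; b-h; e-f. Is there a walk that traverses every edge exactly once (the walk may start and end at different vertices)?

Degrees: a:1, b:3, c:0, d:1, e:2, f:3, g:2, h:2
Odd-degree vertices: a, b, d, f (4 total).
An Eulerian trail requires 0 or 2 odd-degree vertices; here there are 4.

No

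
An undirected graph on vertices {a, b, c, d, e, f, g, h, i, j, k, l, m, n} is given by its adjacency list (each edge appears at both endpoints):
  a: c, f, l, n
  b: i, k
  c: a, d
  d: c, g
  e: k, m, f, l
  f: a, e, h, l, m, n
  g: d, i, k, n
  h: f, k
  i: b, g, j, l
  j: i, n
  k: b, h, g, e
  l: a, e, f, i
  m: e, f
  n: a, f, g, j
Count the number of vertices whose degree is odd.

Degrees: a:4, b:2, c:2, d:2, e:4, f:6, g:4, h:2, i:4, j:2, k:4, l:4, m:2, n:4
Odd-degree vertices: none.

0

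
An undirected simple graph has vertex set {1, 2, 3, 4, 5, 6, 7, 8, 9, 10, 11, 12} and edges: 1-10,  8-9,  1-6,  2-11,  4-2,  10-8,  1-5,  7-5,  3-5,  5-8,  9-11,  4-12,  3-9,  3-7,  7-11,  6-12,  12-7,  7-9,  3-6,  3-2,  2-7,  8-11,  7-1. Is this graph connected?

Starting from 1 and exploring outward reaches every vertex (1, 7, 10, 6, 5, 2, 9, 12, 11, 3, 8, 4); the graph is connected.

Yes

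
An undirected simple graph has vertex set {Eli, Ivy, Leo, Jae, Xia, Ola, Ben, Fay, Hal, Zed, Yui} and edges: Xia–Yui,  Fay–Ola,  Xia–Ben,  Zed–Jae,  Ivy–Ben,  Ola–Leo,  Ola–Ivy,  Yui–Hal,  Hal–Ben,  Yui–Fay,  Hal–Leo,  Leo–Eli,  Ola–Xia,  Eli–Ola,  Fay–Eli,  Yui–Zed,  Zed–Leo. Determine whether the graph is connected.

Yes

Starting from Eli and exploring outward reaches every vertex (Eli, Ola, Fay, Leo, Xia, Ivy, Yui, Zed, Hal, Ben, Jae); the graph is connected.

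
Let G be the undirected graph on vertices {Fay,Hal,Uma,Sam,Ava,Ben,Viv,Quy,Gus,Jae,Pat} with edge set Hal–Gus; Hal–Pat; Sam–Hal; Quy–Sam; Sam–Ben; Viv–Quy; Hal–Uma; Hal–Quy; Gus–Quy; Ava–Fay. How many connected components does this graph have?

3

Component: {Jae}
Component: {Fay, Ava}
Component: {Hal, Uma, Sam, Ben, Viv, Quy, Gus, Pat}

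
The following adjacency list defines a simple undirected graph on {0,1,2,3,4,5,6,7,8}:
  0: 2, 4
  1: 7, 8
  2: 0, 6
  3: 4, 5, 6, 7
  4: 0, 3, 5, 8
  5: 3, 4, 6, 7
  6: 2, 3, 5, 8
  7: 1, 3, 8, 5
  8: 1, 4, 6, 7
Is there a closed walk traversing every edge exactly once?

Yes

Degrees: 0:2, 1:2, 2:2, 3:4, 4:4, 5:4, 6:4, 7:4, 8:4
All degrees are even and the non-isolated vertices are connected — an Eulerian circuit exists.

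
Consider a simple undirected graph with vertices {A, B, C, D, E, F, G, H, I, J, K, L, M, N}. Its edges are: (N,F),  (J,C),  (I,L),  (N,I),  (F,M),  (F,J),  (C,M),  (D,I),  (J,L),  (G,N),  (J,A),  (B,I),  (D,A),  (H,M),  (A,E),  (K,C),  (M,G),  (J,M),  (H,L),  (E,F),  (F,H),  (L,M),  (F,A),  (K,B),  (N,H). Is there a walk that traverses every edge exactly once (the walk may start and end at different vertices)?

Degrees: A:4, B:2, C:3, D:2, E:2, F:6, G:2, H:4, I:4, J:5, K:2, L:4, M:6, N:4
Odd-degree vertices: C, J (2 total).
With 2 odd-degree vertices and all edges in one connected piece, an Eulerian trail exists (from C to J).

Yes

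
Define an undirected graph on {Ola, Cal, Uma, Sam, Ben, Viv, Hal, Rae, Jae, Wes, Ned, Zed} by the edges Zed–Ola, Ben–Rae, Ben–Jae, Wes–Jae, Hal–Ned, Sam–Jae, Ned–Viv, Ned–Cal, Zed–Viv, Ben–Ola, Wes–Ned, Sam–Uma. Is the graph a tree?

No

|V| = 12, |E| = 12.
Connected but with 12 > 11 edges, so it has a cycle and is not a tree.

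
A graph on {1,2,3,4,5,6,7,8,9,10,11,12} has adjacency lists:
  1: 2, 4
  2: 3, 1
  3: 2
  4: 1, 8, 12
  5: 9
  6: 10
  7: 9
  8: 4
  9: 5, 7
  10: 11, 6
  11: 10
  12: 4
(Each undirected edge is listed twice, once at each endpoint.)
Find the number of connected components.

3

Component: {5, 7, 9}
Component: {6, 10, 11}
Component: {1, 2, 3, 4, 8, 12}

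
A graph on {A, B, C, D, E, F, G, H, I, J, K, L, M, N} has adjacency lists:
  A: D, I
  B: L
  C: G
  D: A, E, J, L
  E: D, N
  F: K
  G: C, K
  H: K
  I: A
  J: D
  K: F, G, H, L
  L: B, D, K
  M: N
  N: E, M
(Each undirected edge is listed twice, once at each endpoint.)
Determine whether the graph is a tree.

Yes

The graph has 14 vertices and 13 edges.
Connected and |E| = |V| - 1, which characterizes a tree.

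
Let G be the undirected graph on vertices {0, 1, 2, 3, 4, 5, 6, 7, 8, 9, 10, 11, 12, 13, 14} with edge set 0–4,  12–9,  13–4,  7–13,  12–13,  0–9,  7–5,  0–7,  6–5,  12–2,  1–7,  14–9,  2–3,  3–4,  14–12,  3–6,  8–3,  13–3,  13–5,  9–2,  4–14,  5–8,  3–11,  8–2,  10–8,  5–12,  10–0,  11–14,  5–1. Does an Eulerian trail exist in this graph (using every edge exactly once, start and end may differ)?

Degrees: 0:4, 1:2, 2:4, 3:6, 4:4, 5:6, 6:2, 7:4, 8:4, 9:4, 10:2, 11:2, 12:5, 13:5, 14:4
Odd-degree vertices: 12, 13 (2 total).
The non-isolated vertices are connected and exactly 2 have odd degree, so an Eulerian trail exists (from 12 to 13).

Yes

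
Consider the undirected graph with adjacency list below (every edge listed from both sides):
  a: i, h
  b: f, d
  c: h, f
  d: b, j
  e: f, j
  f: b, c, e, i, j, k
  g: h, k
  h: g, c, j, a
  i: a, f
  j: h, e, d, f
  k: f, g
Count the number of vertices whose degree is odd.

0

Degrees: a:2, b:2, c:2, d:2, e:2, f:6, g:2, h:4, i:2, j:4, k:2
Odd-degree vertices: none.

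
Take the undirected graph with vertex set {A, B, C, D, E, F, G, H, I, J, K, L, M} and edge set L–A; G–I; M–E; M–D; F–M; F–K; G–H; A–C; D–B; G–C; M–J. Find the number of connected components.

2

Component: {A, C, G, H, I, L}
Component: {B, D, E, F, J, K, M}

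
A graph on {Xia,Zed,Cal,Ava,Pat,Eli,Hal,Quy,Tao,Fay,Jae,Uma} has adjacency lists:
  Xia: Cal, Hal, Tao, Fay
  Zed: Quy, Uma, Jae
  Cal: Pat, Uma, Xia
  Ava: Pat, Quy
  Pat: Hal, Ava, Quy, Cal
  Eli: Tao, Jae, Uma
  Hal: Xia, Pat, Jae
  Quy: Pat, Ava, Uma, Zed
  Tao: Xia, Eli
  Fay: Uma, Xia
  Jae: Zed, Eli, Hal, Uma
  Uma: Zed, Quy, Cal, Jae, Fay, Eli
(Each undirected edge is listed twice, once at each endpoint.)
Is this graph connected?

Starting from Xia and exploring outward reaches every vertex (Xia, Fay, Cal, Hal, Tao, Uma, Pat, Jae, Eli, Quy, Zed, Ava); the graph is connected.

Yes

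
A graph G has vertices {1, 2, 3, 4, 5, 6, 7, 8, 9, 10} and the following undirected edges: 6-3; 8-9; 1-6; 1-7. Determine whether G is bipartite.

Yes

Color {2, 4, 5, 6, 7, 9, 10} black and {1, 3, 8} white. No edge joins two same-colored vertices, so the graph is bipartite.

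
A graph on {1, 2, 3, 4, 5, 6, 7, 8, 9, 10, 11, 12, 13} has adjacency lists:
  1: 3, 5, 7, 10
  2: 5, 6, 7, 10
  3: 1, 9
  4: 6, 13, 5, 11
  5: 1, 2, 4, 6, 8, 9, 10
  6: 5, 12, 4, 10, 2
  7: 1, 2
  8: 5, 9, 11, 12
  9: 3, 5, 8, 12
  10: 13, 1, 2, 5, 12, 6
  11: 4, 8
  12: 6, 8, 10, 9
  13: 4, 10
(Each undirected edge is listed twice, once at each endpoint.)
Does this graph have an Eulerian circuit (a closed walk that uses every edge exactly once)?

No

Degrees: 1:4, 2:4, 3:2, 4:4, 5:7, 6:5, 7:2, 8:4, 9:4, 10:6, 11:2, 12:4, 13:2
5, 6 have odd degree; an Eulerian circuit needs every degree to be even, so none exists.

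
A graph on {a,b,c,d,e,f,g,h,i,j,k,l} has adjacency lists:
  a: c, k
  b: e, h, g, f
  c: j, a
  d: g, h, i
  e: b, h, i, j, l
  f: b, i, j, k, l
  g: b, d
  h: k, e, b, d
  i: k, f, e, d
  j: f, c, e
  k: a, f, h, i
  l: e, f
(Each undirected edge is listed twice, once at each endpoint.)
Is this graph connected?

Yes

A breadth-first search from a visits a, k, c, h, f, i, j, d, b, e, l, g — all 12 vertices — so the graph is connected.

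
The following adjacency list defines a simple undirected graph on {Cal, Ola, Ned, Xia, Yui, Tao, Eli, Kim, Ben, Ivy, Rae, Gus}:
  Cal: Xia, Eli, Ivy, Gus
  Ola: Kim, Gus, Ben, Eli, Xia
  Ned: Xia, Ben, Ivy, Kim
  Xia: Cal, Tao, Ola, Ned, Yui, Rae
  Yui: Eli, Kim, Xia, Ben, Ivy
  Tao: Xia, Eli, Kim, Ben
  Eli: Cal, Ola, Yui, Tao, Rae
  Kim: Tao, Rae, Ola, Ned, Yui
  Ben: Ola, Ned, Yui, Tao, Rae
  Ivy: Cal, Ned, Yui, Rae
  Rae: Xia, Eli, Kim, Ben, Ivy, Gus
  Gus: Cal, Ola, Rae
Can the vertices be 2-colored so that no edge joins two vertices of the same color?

Yes

A valid 2-coloring puts {Xia, Eli, Kim, Ben, Ivy, Gus} on one side and {Cal, Ola, Ned, Yui, Tao, Rae} on the other; every edge crosses between the two sides.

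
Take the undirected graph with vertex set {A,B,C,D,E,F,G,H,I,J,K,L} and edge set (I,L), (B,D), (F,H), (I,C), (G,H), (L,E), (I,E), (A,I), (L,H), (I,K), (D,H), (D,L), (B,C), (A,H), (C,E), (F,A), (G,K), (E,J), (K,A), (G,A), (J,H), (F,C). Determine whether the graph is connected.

Starting from A and exploring outward reaches every vertex (A, I, H, K, G, F, L, E, C, D, J, B); the graph is connected.

Yes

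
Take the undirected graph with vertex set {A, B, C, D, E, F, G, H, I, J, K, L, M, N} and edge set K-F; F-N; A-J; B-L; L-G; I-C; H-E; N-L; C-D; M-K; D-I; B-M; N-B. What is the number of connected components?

4

Component: {A, J}
Component: {E, H}
Component: {C, D, I}
Component: {B, F, G, K, L, M, N}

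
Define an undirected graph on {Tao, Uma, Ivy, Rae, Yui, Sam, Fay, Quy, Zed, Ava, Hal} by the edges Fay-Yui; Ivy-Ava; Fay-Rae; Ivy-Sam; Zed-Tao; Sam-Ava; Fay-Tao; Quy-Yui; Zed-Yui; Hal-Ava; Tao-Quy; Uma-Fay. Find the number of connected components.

Component: {Ivy, Sam, Ava, Hal}
Component: {Tao, Uma, Rae, Yui, Fay, Quy, Zed}

2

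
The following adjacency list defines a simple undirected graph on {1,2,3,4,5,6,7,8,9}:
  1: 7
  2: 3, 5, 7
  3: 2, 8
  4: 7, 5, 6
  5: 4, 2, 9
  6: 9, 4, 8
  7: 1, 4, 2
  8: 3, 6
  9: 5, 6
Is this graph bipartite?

Yes

Partition the vertices as {3, 5, 6, 7} vs {1, 2, 4, 8, 9}. Each listed edge has one endpoint in each part, so the graph is bipartite.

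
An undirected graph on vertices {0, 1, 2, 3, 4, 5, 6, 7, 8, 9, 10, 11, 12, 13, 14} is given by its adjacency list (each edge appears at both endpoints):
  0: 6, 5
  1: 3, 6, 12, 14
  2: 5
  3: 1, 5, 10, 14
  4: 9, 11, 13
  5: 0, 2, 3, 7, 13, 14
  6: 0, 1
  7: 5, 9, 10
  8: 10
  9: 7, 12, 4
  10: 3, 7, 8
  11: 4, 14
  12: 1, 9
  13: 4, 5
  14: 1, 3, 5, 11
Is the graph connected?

Yes

A breadth-first search from 0 visits 0, 5, 6, 14, 7, 2, 13, 3, 1, 11, 10, 9, 4, 12, 8 — all 15 vertices — so the graph is connected.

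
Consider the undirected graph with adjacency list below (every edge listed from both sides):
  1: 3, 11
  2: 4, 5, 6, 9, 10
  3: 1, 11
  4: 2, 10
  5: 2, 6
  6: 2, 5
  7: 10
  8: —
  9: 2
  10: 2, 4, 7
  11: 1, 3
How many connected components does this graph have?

3

Component: {8}
Component: {1, 3, 11}
Component: {2, 4, 5, 6, 7, 9, 10}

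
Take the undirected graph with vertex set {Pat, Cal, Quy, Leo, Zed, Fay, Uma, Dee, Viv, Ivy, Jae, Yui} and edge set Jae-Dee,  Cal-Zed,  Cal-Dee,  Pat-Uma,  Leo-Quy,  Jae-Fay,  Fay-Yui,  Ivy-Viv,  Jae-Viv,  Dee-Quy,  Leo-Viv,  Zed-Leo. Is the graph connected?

No

Component: {Pat, Uma}
Component: {Cal, Quy, Leo, Zed, Fay, Dee, Viv, Ivy, Jae, Yui}
No edge joins these 2 groups, so the graph is disconnected.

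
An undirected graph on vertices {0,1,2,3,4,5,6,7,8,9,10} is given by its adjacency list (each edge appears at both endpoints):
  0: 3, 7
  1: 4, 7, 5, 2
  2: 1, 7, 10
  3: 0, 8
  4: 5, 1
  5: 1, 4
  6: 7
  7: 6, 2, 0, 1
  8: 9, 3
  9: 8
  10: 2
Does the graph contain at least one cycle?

The graph has 11 vertices, 12 edges, and 1 connected component.
Since 12 > 11 - 1, a cycle must exist; for instance 1-4-5-1.

Yes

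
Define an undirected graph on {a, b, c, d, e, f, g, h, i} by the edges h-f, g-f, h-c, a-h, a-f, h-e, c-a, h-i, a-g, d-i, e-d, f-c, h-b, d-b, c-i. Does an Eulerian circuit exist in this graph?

No

Degrees: a:4, b:2, c:4, d:3, e:2, f:4, g:2, h:6, i:3
d, i have odd degree; an Eulerian circuit needs every degree to be even, so none exists.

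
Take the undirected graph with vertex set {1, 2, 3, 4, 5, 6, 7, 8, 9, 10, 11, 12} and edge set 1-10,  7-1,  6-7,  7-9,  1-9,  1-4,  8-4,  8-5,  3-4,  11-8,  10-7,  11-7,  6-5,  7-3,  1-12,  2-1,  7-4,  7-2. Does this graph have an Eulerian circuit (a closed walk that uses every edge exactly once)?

No

Degrees: 1:6, 2:2, 3:2, 4:4, 5:2, 6:2, 7:8, 8:3, 9:2, 10:2, 11:2, 12:1
8, 12 have odd degree; an Eulerian circuit needs every degree to be even, so none exists.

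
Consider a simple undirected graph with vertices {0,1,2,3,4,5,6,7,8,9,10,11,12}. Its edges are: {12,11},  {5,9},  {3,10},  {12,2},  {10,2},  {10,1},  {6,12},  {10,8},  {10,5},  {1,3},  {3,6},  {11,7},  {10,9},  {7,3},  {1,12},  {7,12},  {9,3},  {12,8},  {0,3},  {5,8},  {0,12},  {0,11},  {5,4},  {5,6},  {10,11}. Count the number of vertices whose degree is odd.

Degrees: 0:3, 1:3, 2:2, 3:6, 4:1, 5:5, 6:3, 7:3, 8:3, 9:3, 10:7, 11:4, 12:7
Odd-degree vertices: 0, 1, 4, 5, 6, 7, 8, 9, 10, 12.

10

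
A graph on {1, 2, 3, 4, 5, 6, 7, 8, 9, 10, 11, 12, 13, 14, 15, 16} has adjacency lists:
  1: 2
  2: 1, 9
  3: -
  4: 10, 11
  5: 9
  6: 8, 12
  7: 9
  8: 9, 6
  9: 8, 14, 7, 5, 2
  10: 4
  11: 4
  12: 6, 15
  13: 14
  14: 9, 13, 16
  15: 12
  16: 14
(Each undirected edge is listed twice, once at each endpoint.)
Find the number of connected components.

Component: {3}
Component: {4, 10, 11}
Component: {1, 2, 5, 6, 7, 8, 9, 12, 13, 14, 15, 16}

3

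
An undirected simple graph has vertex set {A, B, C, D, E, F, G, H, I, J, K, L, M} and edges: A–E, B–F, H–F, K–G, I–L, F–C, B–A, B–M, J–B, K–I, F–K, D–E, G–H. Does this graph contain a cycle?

|V| = 13, |E| = 13, number of components = 1.
Since 13 > 13 - 1, a cycle must exist; for instance F-K-G-H-F.

Yes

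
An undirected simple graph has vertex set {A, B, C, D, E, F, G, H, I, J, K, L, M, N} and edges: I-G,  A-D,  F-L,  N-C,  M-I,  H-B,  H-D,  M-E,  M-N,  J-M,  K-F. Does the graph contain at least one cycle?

The graph has 14 vertices, 11 edges, and 3 connected components.
Since 11 = 14 - 3, the graph is a forest and contains no cycle.

No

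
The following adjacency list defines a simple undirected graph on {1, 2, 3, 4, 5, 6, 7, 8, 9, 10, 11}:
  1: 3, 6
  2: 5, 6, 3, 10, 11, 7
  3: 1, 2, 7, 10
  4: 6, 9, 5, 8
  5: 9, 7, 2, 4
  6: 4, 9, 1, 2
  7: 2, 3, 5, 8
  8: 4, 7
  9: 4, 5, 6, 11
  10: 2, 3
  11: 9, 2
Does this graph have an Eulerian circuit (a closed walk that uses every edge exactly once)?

Yes

Degrees: 1:2, 2:6, 3:4, 4:4, 5:4, 6:4, 7:4, 8:2, 9:4, 10:2, 11:2
Every vertex has even degree and the edges form a single connected piece, so an Eulerian circuit exists.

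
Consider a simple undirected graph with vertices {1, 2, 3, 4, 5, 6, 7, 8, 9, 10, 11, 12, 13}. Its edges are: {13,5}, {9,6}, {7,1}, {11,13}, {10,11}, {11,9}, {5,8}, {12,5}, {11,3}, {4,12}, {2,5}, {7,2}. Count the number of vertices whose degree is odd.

Degrees: 1:1, 2:2, 3:1, 4:1, 5:4, 6:1, 7:2, 8:1, 9:2, 10:1, 11:4, 12:2, 13:2
Odd-degree vertices: 1, 3, 4, 6, 8, 10.

6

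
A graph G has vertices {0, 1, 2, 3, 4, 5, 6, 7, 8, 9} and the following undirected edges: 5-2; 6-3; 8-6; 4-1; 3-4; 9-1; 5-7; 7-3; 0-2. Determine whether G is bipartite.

A valid 2-coloring puts {2, 4, 6, 7, 9} on one side and {0, 1, 3, 5, 8} on the other; every edge crosses between the two sides.

Yes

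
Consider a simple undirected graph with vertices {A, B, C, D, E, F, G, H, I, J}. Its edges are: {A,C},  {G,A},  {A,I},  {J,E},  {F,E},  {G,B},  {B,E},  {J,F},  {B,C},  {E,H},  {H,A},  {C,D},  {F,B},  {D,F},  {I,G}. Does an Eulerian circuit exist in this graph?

Degrees: A:4, B:4, C:3, D:2, E:4, F:4, G:3, H:2, I:2, J:2
Vertices with odd degree: C, G. An Eulerian circuit requires all degrees even.

No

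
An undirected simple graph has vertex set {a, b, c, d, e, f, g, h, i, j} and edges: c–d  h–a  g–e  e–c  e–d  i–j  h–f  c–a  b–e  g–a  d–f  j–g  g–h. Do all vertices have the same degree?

Degrees: a:3, b:1, c:3, d:3, e:4, f:2, g:4, h:3, i:1, j:2
Degrees are not all equal (e.g. deg(b)=1 but deg(e)=4); not regular.

No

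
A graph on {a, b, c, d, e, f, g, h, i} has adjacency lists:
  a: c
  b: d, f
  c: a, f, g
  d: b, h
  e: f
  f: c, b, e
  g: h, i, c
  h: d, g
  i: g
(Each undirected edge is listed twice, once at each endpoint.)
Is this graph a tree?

The graph has 9 vertices and 9 edges.
A tree on 9 vertices has exactly 8 edges; this graph has 9, so it contains a cycle and is not a tree.

No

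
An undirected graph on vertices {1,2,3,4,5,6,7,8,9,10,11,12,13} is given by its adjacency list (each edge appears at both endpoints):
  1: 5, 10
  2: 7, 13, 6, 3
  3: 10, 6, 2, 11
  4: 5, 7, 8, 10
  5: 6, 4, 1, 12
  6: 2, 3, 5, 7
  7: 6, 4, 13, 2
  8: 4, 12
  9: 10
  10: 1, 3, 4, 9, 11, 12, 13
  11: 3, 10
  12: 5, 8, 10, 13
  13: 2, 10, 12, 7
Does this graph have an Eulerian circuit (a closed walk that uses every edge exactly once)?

No

Degrees: 1:2, 2:4, 3:4, 4:4, 5:4, 6:4, 7:4, 8:2, 9:1, 10:7, 11:2, 12:4, 13:4
Vertices with odd degree: 9, 10. An Eulerian circuit requires all degrees even.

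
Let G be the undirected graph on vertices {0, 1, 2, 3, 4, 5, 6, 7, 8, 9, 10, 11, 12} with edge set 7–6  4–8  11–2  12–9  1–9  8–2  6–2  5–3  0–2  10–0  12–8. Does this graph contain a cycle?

No

The graph has 13 vertices, 11 edges, and 2 connected components.
Since 11 = 13 - 2, the graph is a forest and contains no cycle.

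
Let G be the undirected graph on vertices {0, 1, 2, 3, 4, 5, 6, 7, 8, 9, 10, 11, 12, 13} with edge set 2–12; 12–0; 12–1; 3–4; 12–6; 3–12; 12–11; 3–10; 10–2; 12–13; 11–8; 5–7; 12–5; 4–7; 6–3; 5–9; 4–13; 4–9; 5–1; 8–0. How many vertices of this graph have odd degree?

Degrees: 0:2, 1:2, 2:2, 3:4, 4:4, 5:4, 6:2, 7:2, 8:2, 9:2, 10:2, 11:2, 12:8, 13:2
Odd-degree vertices: none.

0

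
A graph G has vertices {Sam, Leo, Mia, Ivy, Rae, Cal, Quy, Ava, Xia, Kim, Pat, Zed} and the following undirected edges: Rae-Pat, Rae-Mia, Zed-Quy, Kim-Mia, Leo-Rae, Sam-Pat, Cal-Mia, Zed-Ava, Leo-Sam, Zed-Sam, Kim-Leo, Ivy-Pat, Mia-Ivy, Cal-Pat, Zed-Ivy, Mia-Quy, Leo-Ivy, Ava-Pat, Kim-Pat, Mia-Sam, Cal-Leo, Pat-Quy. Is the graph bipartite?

Color {Leo, Mia, Xia, Pat, Zed} black and {Sam, Ivy, Rae, Cal, Quy, Ava, Kim} white. No edge joins two same-colored vertices, so the graph is bipartite.

Yes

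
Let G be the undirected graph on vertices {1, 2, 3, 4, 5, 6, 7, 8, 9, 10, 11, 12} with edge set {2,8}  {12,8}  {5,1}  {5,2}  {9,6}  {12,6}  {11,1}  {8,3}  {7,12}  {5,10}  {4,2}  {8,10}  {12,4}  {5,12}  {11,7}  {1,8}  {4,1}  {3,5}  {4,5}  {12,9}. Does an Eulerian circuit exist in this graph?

No

Degrees: 1:4, 2:3, 3:2, 4:4, 5:6, 6:2, 7:2, 8:5, 9:2, 10:2, 11:2, 12:6
Vertices with odd degree: 2, 8. An Eulerian circuit requires all degrees even.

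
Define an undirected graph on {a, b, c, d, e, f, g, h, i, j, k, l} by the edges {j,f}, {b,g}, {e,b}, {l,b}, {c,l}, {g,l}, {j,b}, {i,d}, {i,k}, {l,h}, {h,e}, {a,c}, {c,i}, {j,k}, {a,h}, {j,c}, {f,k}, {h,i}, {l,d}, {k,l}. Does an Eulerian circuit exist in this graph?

Degrees: a:2, b:4, c:4, d:2, e:2, f:2, g:2, h:4, i:4, j:4, k:4, l:6
Every vertex has even degree and the edges form a single connected piece, so an Eulerian circuit exists.

Yes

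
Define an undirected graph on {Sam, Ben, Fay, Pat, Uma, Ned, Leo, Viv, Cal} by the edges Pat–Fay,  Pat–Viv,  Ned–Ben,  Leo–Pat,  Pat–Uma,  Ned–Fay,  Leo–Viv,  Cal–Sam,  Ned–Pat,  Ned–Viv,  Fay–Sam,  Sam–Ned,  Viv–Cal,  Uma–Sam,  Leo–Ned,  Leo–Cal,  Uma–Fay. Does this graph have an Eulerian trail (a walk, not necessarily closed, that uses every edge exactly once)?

No

Degrees: Sam:4, Ben:1, Fay:4, Pat:5, Uma:3, Ned:6, Leo:4, Viv:4, Cal:3
Odd-degree vertices: Ben, Pat, Uma, Cal (4 total).
An Eulerian trail requires 0 or 2 odd-degree vertices; here there are 4.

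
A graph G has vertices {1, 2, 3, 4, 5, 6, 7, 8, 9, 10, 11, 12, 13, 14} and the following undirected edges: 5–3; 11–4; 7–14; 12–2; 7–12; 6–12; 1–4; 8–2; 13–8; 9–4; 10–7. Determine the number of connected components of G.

3

Component: {3, 5}
Component: {1, 4, 9, 11}
Component: {2, 6, 7, 8, 10, 12, 13, 14}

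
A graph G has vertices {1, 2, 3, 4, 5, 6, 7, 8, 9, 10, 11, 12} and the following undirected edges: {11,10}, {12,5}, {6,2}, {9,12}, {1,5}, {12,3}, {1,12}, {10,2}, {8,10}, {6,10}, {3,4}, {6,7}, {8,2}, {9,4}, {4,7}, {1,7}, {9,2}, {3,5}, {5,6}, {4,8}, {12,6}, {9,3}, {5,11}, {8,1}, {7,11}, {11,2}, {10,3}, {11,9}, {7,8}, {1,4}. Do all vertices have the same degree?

Yes

Degrees: 1:5, 2:5, 3:5, 4:5, 5:5, 6:5, 7:5, 8:5, 9:5, 10:5, 11:5, 12:5
Every vertex has degree 5, so the graph is 5-regular.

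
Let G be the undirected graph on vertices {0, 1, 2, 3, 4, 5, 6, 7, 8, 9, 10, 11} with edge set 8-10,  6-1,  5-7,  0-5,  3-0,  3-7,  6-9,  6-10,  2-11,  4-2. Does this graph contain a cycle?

Yes

The graph has 12 vertices, 10 edges, and 3 connected components.
One cycle is 0-3-7-5-0.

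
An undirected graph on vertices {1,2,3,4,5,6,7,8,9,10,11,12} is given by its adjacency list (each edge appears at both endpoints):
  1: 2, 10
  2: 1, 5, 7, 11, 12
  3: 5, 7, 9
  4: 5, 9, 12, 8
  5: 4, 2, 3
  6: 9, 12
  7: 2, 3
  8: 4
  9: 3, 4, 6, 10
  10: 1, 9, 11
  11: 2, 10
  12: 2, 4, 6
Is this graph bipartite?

Yes

Partition the vertices as {2, 3, 4, 6, 10} vs {1, 5, 7, 8, 9, 11, 12}. Each listed edge has one endpoint in each part, so the graph is bipartite.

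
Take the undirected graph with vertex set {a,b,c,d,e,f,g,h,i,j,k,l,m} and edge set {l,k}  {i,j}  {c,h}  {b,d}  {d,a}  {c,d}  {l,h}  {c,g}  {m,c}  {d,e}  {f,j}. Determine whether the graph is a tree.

|V| = 13, |E| = 11.
It splits into 2 components, so it cannot be a tree.

No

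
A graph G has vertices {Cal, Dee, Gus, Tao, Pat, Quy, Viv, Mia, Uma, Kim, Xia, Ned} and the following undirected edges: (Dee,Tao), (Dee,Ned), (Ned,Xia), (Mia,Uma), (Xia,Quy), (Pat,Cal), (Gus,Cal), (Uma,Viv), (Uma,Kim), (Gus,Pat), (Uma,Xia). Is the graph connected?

Component: {Cal, Gus, Pat}
Component: {Dee, Tao, Quy, Viv, Mia, Uma, Kim, Xia, Ned}
No edge joins these 2 groups, so the graph is disconnected.

No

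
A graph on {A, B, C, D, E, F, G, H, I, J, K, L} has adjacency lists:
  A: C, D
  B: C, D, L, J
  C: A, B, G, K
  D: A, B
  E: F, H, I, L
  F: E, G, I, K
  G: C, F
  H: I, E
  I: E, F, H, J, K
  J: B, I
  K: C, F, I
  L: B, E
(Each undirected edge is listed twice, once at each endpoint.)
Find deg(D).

2

Neighbors of D: A, B.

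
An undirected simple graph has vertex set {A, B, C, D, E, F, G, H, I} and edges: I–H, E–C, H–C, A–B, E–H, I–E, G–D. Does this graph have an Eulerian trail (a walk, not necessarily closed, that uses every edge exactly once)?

No

Degrees: A:1, B:1, C:2, D:1, E:3, F:0, G:1, H:3, I:2
Odd-degree vertices: A, B, D, E, G, H (6 total).
With 6 odd-degree vertices (more than two), no single trail can use every edge.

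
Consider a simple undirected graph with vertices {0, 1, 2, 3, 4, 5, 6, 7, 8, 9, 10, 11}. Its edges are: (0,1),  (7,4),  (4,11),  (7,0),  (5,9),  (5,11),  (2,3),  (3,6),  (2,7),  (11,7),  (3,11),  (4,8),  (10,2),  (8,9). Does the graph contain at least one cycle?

The graph has 12 vertices, 14 edges, and 1 connected component.
One cycle is 7-4-11-3-2-7.

Yes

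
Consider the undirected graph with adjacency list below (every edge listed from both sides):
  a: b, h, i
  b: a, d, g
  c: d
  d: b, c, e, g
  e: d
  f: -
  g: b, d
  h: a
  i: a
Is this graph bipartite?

No

The cycle d-g-b-d has length 3, which is odd, so the graph is not bipartite.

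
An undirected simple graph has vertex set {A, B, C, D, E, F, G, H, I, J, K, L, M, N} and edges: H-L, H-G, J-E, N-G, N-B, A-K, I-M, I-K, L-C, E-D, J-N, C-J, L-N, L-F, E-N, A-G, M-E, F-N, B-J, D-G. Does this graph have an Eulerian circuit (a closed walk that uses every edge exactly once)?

Yes

Degrees: A:2, B:2, C:2, D:2, E:4, F:2, G:4, H:2, I:2, J:4, K:2, L:4, M:2, N:6
All degrees are even and the non-isolated vertices are connected — an Eulerian circuit exists.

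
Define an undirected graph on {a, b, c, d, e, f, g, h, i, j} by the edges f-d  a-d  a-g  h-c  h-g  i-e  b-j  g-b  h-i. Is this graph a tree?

Yes

The graph has 10 vertices and 9 edges.
Connected and |E| = |V| - 1, which characterizes a tree.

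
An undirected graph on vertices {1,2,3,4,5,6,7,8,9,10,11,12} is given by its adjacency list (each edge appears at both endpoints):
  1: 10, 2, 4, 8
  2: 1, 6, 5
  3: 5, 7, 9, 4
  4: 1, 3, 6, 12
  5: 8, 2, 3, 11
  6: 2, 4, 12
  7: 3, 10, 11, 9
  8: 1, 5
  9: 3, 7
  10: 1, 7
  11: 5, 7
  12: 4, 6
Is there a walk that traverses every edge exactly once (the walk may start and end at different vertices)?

Degrees: 1:4, 2:3, 3:4, 4:4, 5:4, 6:3, 7:4, 8:2, 9:2, 10:2, 11:2, 12:2
Odd-degree vertices: 2, 6 (2 total).
With 2 odd-degree vertices and all edges in one connected piece, an Eulerian trail exists (from 2 to 6).

Yes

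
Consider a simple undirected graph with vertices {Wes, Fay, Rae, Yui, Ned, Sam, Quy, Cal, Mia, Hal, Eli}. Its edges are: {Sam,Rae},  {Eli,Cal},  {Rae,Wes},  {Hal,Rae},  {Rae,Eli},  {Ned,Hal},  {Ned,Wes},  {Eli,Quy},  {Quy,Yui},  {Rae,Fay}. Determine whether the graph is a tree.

No

|V| = 11, |E| = 10.
It is not connected, so it is not a tree.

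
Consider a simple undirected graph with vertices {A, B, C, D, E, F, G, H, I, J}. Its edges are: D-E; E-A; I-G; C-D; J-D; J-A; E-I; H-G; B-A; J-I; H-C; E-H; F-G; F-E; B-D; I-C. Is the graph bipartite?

Yes

A valid 2-coloring puts {B, C, E, G, J} on one side and {A, D, F, H, I} on the other; every edge crosses between the two sides.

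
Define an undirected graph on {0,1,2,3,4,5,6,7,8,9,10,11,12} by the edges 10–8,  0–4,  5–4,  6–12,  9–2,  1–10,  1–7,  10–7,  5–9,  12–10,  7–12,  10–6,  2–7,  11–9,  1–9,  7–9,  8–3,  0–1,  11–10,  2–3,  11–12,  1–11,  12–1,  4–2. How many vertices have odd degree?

Degrees: 0:2, 1:6, 2:4, 3:2, 4:3, 5:2, 6:2, 7:5, 8:2, 9:5, 10:6, 11:4, 12:5
Odd-degree vertices: 4, 7, 9, 12.

4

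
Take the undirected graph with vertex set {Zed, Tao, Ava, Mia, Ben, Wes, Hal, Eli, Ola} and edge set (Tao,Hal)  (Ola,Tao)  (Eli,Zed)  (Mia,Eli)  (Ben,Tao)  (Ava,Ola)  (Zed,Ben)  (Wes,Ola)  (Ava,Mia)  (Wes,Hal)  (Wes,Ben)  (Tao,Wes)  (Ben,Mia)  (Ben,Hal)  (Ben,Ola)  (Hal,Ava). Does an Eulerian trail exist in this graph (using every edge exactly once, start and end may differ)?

Degrees: Zed:2, Tao:4, Ava:3, Mia:3, Ben:6, Wes:4, Hal:4, Eli:2, Ola:4
Odd-degree vertices: Ava, Mia (2 total).
With 2 odd-degree vertices and all edges in one connected piece, an Eulerian trail exists (from Ava to Mia).

Yes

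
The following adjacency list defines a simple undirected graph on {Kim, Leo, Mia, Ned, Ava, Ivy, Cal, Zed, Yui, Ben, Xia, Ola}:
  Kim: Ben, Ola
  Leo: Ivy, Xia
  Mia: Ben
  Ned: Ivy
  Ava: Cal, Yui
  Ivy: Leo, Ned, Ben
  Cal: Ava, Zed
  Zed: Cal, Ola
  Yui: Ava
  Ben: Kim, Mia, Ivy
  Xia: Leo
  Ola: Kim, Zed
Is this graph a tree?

|V| = 12, |E| = 11.
Connected and |E| = |V| - 1, which characterizes a tree.

Yes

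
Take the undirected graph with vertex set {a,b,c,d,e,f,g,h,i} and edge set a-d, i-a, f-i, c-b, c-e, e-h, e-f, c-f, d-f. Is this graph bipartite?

No

e-c-f-e is an odd cycle (length 3), and a bipartite graph can contain only even cycles.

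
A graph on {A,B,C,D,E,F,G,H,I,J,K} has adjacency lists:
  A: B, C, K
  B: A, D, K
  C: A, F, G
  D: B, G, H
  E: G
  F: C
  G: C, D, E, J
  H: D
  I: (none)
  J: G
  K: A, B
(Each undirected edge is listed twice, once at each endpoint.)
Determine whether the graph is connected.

Component: {I}
Component: {A, B, C, D, E, F, G, H, J, K}
There are 2 separate components, so the graph is not connected.

No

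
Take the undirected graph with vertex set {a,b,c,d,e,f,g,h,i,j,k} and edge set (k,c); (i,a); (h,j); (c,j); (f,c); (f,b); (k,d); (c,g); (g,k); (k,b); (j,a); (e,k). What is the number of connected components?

1

Component: {a, b, c, d, e, f, g, h, i, j, k}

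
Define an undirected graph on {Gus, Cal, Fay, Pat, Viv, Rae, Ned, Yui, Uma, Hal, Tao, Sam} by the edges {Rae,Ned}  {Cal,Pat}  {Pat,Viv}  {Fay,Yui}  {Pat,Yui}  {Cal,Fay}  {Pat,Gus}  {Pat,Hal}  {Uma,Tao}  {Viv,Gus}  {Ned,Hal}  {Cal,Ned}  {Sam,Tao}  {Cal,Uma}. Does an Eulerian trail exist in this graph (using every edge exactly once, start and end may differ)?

No

Degrees: Gus:2, Cal:4, Fay:2, Pat:5, Viv:2, Rae:1, Ned:3, Yui:2, Uma:2, Hal:2, Tao:2, Sam:1
Odd-degree vertices: Pat, Rae, Ned, Sam (4 total).
An Eulerian trail requires 0 or 2 odd-degree vertices; here there are 4.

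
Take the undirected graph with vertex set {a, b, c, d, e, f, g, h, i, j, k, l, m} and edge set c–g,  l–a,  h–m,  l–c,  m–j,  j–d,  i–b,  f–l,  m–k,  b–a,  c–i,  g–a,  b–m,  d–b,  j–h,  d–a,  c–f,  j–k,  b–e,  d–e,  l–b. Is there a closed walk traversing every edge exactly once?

Yes

Degrees: a:4, b:6, c:4, d:4, e:2, f:2, g:2, h:2, i:2, j:4, k:2, l:4, m:4
Every vertex has even degree and the edges form a single connected piece, so an Eulerian circuit exists.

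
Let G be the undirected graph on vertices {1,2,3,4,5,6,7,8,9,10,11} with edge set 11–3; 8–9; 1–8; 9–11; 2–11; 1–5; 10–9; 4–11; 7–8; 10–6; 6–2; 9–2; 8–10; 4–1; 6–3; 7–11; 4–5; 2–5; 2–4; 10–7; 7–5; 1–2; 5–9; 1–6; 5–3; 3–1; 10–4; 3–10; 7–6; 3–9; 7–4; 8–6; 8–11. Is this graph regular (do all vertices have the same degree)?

Yes

Degrees: 1:6, 2:6, 3:6, 4:6, 5:6, 6:6, 7:6, 8:6, 9:6, 10:6, 11:6
All degrees equal 6; the graph is regular.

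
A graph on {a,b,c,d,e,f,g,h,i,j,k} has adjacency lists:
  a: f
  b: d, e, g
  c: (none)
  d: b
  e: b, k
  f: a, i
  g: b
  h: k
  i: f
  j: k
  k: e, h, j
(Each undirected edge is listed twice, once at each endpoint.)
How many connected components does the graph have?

3

Component: {c}
Component: {a, f, i}
Component: {b, d, e, g, h, j, k}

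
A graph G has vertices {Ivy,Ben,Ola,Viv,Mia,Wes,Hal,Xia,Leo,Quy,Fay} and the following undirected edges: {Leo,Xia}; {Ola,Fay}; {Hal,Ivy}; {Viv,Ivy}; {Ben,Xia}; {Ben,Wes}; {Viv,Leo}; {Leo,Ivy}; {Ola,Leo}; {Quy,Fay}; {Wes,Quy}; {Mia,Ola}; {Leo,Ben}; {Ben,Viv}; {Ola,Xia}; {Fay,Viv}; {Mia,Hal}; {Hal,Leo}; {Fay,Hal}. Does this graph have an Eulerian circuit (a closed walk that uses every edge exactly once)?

No

Degrees: Ivy:3, Ben:4, Ola:4, Viv:4, Mia:2, Wes:2, Hal:4, Xia:3, Leo:6, Quy:2, Fay:4
Vertices with odd degree: Ivy, Xia. An Eulerian circuit requires all degrees even.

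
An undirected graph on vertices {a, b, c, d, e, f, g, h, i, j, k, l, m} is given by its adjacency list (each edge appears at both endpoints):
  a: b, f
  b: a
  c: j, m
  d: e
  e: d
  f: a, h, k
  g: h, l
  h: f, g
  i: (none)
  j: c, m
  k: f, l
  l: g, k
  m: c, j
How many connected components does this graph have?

4

Component: {i}
Component: {d, e}
Component: {c, j, m}
Component: {a, b, f, g, h, k, l}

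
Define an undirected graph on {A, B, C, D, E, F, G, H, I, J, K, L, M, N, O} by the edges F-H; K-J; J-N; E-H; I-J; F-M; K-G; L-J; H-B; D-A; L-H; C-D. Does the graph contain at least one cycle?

|V| = 15, |E| = 12, number of components = 3.
Since 12 = 15 - 3, the graph is a forest and contains no cycle.

No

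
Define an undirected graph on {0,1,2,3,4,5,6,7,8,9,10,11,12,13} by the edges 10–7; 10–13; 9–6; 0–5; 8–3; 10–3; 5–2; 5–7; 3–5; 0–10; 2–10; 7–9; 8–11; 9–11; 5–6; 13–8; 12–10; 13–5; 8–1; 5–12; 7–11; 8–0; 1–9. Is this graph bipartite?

No

9-11-7-9 is an odd cycle (length 3), and a bipartite graph can contain only even cycles.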